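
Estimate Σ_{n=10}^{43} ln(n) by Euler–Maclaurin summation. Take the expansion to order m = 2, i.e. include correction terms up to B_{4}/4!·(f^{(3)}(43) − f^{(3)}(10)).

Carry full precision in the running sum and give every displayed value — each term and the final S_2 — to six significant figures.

S_2 ≈ 108.731

The integral term ∫_10^43 ln(x) dx = 105.706.
Endpoint term: (f(10) + f(43))/2 = (2.30259 + 3.76120)/2 = 3.03189.
Integral + boundary = 108.738.
Correction k=1: B_{2}/2! · (f^{(1)}(43) − f^{(1)}(10)) = 1/12 · (0.0232558 − 0.100000) = -0.00639535.
After k=1: 108.731.
Correction k=2: B_{4}/4! · (f^{(3)}(43) − f^{(3)}(10)) = −1/720 · (2.51550e-05 − 0.00200000) = 2.74284e-06.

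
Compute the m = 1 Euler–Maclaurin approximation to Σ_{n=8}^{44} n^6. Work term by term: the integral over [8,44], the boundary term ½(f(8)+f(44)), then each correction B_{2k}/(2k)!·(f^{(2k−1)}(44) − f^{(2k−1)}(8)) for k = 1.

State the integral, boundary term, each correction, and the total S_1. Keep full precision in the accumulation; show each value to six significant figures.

The integral term ∫_8^44 x^6 dx = 4.56108e+10.
Boundary: ½(f(8) + f(44)) = ½(262144 + 7.25631e+09) = 3.62829e+09.
Running total after boundary: 4.92391e+10.
Order-1 term: 1/12 · (9.89497e+08 − 196608) = 8.24417e+07.

S_1 ≈ 4.93215e+10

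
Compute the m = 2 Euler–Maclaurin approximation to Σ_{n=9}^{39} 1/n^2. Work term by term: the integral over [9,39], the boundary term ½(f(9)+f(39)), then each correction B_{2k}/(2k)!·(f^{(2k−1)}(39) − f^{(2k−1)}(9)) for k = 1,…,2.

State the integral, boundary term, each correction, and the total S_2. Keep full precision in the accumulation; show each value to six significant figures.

S_2 ≈ 0.0921969

The integral term ∫_9^39 1/x^2 dx = 0.0854701.
½[f(9) + f(39)] = ½[0.0123457 + 0.000657462] = 0.00650157.
Integral + boundary = 0.0919717.
Correction k=1: B_{2}/2! · (f^{(1)}(39) − f^{(1)}(9)) = 1/12 · (-3.37160e-05 − (-0.00274348)) = 0.000225814.
Running total after k=1: 0.0921975.
Correction k=2: B_{4}/4! · (f^{(3)}(39) − f^{(3)}(9)) = −1/720 · (-2.66004e-07 − (-0.000406442)) = -5.64133e-07.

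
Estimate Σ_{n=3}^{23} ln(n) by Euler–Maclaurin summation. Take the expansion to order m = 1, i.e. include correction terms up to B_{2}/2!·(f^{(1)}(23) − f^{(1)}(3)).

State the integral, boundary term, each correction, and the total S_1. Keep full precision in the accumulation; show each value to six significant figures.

The integral term ∫_3^23 ln(x) dx = 48.8205.
½[f(3) + f(23)] = ½[1.09861 + 3.13549] = 2.11705.
Running total after boundary: 50.9376.
Order-1 term: 1/12 · (0.0434783 − 0.333333) = -0.0241546.

S_1 ≈ 50.9134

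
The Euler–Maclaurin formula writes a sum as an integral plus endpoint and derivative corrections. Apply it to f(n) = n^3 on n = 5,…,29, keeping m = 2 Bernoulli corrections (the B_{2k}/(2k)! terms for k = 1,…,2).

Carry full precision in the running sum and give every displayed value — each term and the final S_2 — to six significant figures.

Integral: ∫_5^29 x^3 dx = 176664.
Endpoint term: (f(5) + f(29))/2 = (125.000 + 24389.0)/2 = 12257.0.
Running total after boundary: 188921.
Correction k=1: B_{2}/2! · (f^{(1)}(29) − f^{(1)}(5)) = 1/12 · (2523.00 − 75.0000) = 204.000.
Partial sum through k=1: 189125.
Correction k=2: B_{4}/4! · (f^{(3)}(29) − f^{(3)}(5)) = −1/720 · (6.00000 − 6.00000) = 0.00000.

S_2 ≈ 189125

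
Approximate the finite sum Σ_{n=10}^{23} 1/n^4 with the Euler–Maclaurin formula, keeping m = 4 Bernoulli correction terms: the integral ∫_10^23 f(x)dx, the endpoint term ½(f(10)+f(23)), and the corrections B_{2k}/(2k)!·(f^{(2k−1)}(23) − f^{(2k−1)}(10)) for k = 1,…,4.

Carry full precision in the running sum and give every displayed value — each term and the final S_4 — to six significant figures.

S_4 ≈ 0.000360989

Integral: ∫_10^23 1/x^4 dx = 0.000305937.
Endpoint term: (f(10) + f(23))/2 = (0.000100000 + 3.57346e-06)/2 = 5.17867e-05.
Running total after boundary: 0.000357724.
k=1: B_{2}/(2)! × [f^{(1)}(23) − f^{(1)}(10)] = 1/12 × (-6.21471e-07 − (-4.00000e-05)) = 3.28154e-06.
Partial sum through k=1: 0.000361005.
k=2: B_{4}/(4)! × [f^{(3)}(23) − f^{(3)}(10)] = −1/720 × (-3.52441e-08 − (-1.20000e-05)) = -1.66177e-08.
Partial sum through k=2: 0.000360988.
k=3: B_{6}/(6)! × [f^{(5)}(23) − f^{(5)}(10)] = 1/30240 × (-3.73094e-09 − (-6.72000e-06)) = 2.22099e-10.
Partial sum through k=3: 0.000360989.
k=4: B_{8}/(8)! × [f^{(7)}(23) − f^{(7)}(10)] = −1/1209600 × (-6.34754e-10 − (-6.04800e-06)) = -4.99948e-12.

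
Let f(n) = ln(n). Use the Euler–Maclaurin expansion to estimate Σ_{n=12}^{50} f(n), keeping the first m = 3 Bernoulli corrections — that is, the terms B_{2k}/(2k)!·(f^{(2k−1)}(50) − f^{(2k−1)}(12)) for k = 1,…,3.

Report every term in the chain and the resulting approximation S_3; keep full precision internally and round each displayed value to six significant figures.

The integral term ∫_12^50 ln(x) dx = 127.782.
Boundary: ½(f(12) + f(50)) = ½(2.48491 + 3.91202) = 3.19846.
Running total after boundary: 130.981.
k=1: B_{2}/(2)! × [f^{(1)}(50) − f^{(1)}(12)] = 1/12 × (0.0200000 − 0.0833333) = -0.00527778.
Partial sum through k=1: 130.975.
k=2: B_{4}/(4)! × [f^{(3)}(50) − f^{(3)}(12)] = −1/720 × (1.60000e-05 − 0.00115741) = 1.58529e-06.
Partial sum through k=2: 130.975.
k=3: B_{6}/(6)! × [f^{(5)}(50) − f^{(5)}(12)] = 1/30240 × (7.68000e-08 − 9.64506e-05) = -3.18696e-09.

S_3 ≈ 130.975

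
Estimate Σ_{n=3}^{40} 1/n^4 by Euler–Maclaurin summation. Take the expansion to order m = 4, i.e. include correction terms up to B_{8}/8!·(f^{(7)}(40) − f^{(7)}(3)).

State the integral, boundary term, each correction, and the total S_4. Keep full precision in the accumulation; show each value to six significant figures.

Integral: ∫_3^40 1/x^4 dx = 0.0123405.
Endpoint term: (f(3) + f(40))/2 = (0.0123457 + 3.90625e-07)/2 = 0.00617303.
Integral + boundary = 0.0185135.
Order-1 term: 1/12 · (-3.90625e-08 − (-0.0164609)) = 0.00137174.
After k=1: 0.0198852.
Order-2 term: −1/720 · (-7.32422e-10 − (-0.0548697)) = -7.62079e-05.
After k=2: 0.0198090.
Order-3 term: 1/30240 · (-2.56348e-11 − (-0.341411)) = 1.12901e-05.
After k=3: 0.0198203.
Order-4 term: −1/1209600 · (-1.44196e-12 − (-3.41411)) = -2.82251e-06.

S_4 ≈ 0.0198175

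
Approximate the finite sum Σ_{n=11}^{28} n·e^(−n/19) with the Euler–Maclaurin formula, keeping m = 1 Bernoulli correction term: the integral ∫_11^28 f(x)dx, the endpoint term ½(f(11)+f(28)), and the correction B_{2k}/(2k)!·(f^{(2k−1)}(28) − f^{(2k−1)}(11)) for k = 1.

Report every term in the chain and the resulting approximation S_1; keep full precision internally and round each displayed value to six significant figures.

S_1 ≈ 121.171

The integral term ∫_11^28 x·e^(−x/19) dx = 114.910.
Endpoint term: (f(11) + f(28))/2 = (6.16537 + 6.41424)/2 = 6.28980.
So far: 121.200.
Correction k=1: B_{2}/2! · (f^{(1)}(28) − f^{(1)}(11)) = 1/12 · (-0.108512 − 0.235995) = -0.0287089.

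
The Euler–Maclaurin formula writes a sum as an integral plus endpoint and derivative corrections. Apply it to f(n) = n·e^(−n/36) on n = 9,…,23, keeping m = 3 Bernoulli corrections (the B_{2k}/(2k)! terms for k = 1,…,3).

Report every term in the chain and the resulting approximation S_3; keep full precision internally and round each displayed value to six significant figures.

∫_9^23 x·e^(−x/36) dx evaluates to 140.443.
Boundary: ½(f(9) + f(23)) = ½(7.00921 + 12.1412) = 9.57521.
So far: 150.018.
Order-1 term: 1/12 · (0.190623 − 0.584101) = -0.0327898.
Partial sum through k=1: 149.985.
Order-2 term: −1/720 · (0.000961713 − 0.00165255) = 9.59493e-07.
Partial sum through k=2: 149.985.
Order-3 term: 1/30240 · (1.37063e-06 − 2.20247e-06) = -2.75078e-11.

S_3 ≈ 149.985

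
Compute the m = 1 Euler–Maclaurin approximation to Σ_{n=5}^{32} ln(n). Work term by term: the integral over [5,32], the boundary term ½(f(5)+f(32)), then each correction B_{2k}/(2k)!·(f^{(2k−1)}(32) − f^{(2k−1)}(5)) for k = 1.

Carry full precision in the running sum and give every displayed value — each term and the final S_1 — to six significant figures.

Integral: ∫_5^32 ln(x) dx = 75.8564.
Boundary: ½(f(5) + f(32)) = ½(1.60944 + 3.46574) = 2.53759.
So far: 78.3939.
k=1: B_{2}/(2)! × [f^{(1)}(32) − f^{(1)}(5)] = 1/12 × (0.0312500 − 0.200000) = -0.0140625.

S_1 ≈ 78.3799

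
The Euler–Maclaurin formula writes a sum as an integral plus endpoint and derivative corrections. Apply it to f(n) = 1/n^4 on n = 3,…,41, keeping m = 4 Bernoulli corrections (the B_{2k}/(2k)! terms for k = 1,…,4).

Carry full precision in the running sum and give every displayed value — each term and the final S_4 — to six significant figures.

S_4 ≈ 0.0198179

∫_3^41 1/x^4 dx evaluates to 0.0123408.
Boundary: ½(f(3) + f(41)) = ½(0.0123457 + 3.53887e-07) = 0.00617302.
Integral + boundary = 0.0185139.
k=1: B_{2}/(2)! × [f^{(1)}(41) − f^{(1)}(3)] = 1/12 × (-3.45256e-08 − (-0.0164609)) = 0.00137174.
After k=1: 0.0198856.
k=2: B_{4}/(4)! × [f^{(3)}(41) − f^{(3)}(3)] = −1/720 × (-6.16161e-10 − (-0.0548697)) = -7.62079e-05.
After k=2: 0.0198094.
k=3: B_{6}/(6)! × [f^{(5)}(41) − f^{(5)}(3)] = 1/30240 × (-2.05265e-11 − (-0.341411)) = 1.12901e-05.
After k=3: 0.0198207.
k=4: B_{8}/(8)! × [f^{(7)}(41) − f^{(7)}(3)] = −1/1209600 × (-1.09898e-12 − (-3.41411)) = -2.82251e-06.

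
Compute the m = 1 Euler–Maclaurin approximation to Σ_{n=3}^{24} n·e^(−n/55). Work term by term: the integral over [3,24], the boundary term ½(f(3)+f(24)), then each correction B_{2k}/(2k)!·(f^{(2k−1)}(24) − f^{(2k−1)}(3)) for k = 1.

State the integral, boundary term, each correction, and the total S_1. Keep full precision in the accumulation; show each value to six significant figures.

S_1 ≈ 221.261

The integral term ∫_3^24 x·e^(−x/55) dx = 212.128.
Endpoint term: (f(3) + f(24))/2 = (2.84075 + 15.5132)/2 = 9.17696.
Integral + boundary = 221.305.
Order-1 term: 1/12 · (0.364325 − 0.895266) = -0.0442451.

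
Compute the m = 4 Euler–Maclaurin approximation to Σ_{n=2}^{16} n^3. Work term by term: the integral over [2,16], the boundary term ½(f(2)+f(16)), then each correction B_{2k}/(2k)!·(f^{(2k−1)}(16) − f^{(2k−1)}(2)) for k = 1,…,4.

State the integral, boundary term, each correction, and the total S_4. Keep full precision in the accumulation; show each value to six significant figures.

Integral: ∫_2^16 x^3 dx = 16380.0.
½[f(2) + f(16)] = ½[8.00000 + 4096.00] = 2052.00.
Integral + boundary = 18432.0.
k=1: B_{2}/(2)! × [f^{(1)}(16) − f^{(1)}(2)] = 1/12 × (768.000 − 12.0000) = 63.0000.
Running total after k=1: 18495.0.
k=2: B_{4}/(4)! × [f^{(3)}(16) − f^{(3)}(2)] = −1/720 × (6.00000 − 6.00000) = 0.00000.
Running total after k=2: 18495.0.
k=3: B_{6}/(6)! × [f^{(5)}(16) − f^{(5)}(2)] = 1/30240 × (0.00000 − 0.00000) = 0.00000.
Running total after k=3: 18495.0.
k=4: B_{8}/(8)! × [f^{(7)}(16) − f^{(7)}(2)] = −1/1209600 × (0.00000 − 0.00000) = 0.00000.

S_4 ≈ 18495.0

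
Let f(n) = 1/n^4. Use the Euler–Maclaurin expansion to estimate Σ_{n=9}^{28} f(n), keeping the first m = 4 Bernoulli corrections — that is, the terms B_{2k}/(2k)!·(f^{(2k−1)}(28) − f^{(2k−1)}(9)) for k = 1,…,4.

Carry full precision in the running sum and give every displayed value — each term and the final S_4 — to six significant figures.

S_4 ≈ 0.000524675

The integral term ∫_9^28 1/x^4 dx = 0.000442063.
Endpoint term: (f(9) + f(28))/2 = (0.000152416 + 1.62693e-06)/2 = 7.70214e-05.
Running total after boundary: 0.000519084.
Order-1 term: 1/12 · (-2.32418e-07 − (-6.77404e-05)) = 5.62566e-06.
Partial sum through k=1: 0.000524710.
Order-2 term: −1/720 · (-8.89355e-09 − (-2.50890e-05)) = -3.48335e-08.
Partial sum through k=2: 0.000524675.
Order-3 term: 1/30240 · (-6.35253e-10 − (-1.73455e-05)) = 5.73573e-10.
Partial sum through k=3: 0.000524675.
Order-4 term: −1/1209600 · (-7.29245e-11 − (-1.92728e-05)) = -1.59331e-11.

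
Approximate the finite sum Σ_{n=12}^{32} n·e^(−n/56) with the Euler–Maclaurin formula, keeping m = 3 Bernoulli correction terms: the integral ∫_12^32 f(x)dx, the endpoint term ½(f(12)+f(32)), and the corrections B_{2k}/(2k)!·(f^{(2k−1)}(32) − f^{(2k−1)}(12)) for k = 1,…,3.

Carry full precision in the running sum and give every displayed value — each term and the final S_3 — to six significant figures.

S_3 ≈ 304.419

∫_12^32 x·e^(−x/56) dx evaluates to 290.573.
Endpoint term: (f(12) + f(32))/2 = (9.68541 + 18.0710)/2 = 13.8782.
So far: 304.452.
Order-1 term: 1/12 · (0.242022 − 0.634164) = -0.0326785.
Running total after k=1: 304.419.
Order-2 term: −1/720 · (0.000437327 − 0.000716964) = 3.88385e-07.
Running total after k=2: 304.419.
Order-3 term: 1/30240 · (2.54298e-07 − 3.92764e-07) = -4.57889e-12.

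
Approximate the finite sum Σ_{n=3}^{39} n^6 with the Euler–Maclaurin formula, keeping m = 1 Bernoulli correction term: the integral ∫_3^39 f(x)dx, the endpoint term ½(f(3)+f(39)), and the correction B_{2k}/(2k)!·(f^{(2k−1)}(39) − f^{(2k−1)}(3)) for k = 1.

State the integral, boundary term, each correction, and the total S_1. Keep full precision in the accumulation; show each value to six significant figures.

S_1 ≈ 2.14089e+10

Integral: ∫_3^39 x^6 dx = 1.96044e+10.
Boundary: ½(f(3) + f(39)) = ½(729.000 + 3.51874e+09) = 1.75937e+09.
So far: 2.13638e+10.
Correction k=1: B_{2}/2! · (f^{(1)}(39) − f^{(1)}(3)) = 1/12 · (5.41345e+08 − 1458.00) = 4.51120e+07.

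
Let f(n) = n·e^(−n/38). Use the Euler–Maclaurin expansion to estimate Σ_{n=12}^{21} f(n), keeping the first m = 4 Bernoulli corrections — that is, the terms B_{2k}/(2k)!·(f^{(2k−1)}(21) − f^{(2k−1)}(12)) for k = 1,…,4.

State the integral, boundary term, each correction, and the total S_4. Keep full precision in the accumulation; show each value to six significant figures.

S_4 ≈ 105.780

The integral term ∫_12^21 x·e^(−x/38) dx = 95.3827.
Boundary: ½(f(12) + f(21)) = ½(8.75056 + 12.0841) = 10.4173.
So far: 105.800.
k=1: B_{2}/(2)! × [f^{(1)}(21) − f^{(1)}(12)] = 1/12 × (0.257431 − 0.498935) = -0.0201254.
After k=1: 105.780.
k=2: B_{4}/(4)! × [f^{(3)}(21) − f^{(3)}(12)] = −1/720 × (0.000975275 − 0.00135551) = 5.28108e-07.
After k=2: 105.780.
k=3: B_{6}/(6)! × [f^{(5)}(21) − f^{(5)}(12)] = 1/30240 × (1.22734e-06 − 1.63816e-06) = -1.35854e-11.
After k=3: 105.780.
k=4: B_{8}/(8)! × [f^{(7)}(21) − f^{(7)}(12)] = −1/1209600 × (1.23219e-09 − 1.61884e-09) = 3.19652e-16.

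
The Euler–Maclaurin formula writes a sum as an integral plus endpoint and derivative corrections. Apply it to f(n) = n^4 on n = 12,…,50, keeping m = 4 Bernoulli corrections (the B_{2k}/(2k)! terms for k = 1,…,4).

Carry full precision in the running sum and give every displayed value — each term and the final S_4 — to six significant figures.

S_4 ≈ 6.56267e+07

The integral term ∫_12^50 x^4 dx = 6.24502e+07.
Endpoint term: (f(12) + f(50))/2 = (20736.0 + 6.25000e+06)/2 = 3.13537e+06.
Running total after boundary: 6.55856e+07.
Correction k=1: B_{2}/2! · (f^{(1)}(50) − f^{(1)}(12)) = 1/12 · (500000 − 6912.00) = 41090.7.
Running total after k=1: 6.56267e+07.
Correction k=2: B_{4}/4! · (f^{(3)}(50) − f^{(3)}(12)) = −1/720 · (1200.00 − 288.000) = -1.26667.
Running total after k=2: 6.56267e+07.
Correction k=3: B_{6}/6! · (f^{(5)}(50) − f^{(5)}(12)) = 1/30240 · (0.00000 − 0.00000) = 0.00000.
Running total after k=3: 6.56267e+07.
Correction k=4: B_{8}/8! · (f^{(7)}(50) − f^{(7)}(12)) = −1/1209600 · (0.00000 − 0.00000) = 0.00000.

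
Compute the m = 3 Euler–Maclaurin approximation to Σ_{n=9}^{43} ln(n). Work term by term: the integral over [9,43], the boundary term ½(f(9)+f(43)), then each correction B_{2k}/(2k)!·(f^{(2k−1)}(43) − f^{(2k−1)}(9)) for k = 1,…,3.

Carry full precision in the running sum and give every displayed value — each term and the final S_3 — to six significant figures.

S_3 ≈ 110.928

∫_9^43 ln(x) dx evaluates to 107.957.
½[f(9) + f(43)] = ½[2.19722 + 3.76120] = 2.97921.
Running total after boundary: 110.936.
Order-1 term: 1/12 · (0.0232558 − 0.111111) = -0.00732127.
Partial sum through k=1: 110.928.
Order-2 term: −1/720 · (2.51550e-05 − 0.00274348) = 3.77546e-06.
Partial sum through k=2: 110.928.
Order-3 term: 1/30240 · (1.63256e-07 − 0.000406442) = -1.34351e-08.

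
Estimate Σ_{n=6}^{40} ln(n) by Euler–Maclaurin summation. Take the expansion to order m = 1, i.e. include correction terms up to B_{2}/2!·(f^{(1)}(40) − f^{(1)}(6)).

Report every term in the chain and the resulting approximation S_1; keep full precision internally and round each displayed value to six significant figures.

The integral term ∫_6^40 ln(x) dx = 102.805.
Endpoint term: (f(6) + f(40))/2 = (1.79176 + 3.68888)/2 = 2.74032.
So far: 105.545.
Correction k=1: B_{2}/2! · (f^{(1)}(40) − f^{(1)}(6)) = 1/12 · (0.0250000 − 0.166667) = -0.0118056.

S_1 ≈ 105.533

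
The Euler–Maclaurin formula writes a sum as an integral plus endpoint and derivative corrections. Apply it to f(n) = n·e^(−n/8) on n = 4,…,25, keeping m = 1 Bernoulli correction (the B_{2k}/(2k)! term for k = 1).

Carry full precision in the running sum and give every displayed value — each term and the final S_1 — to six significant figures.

∫_4^25 x·e^(−x/8) dx evaluates to 46.6276.
Endpoint term: (f(4) + f(25))/2 = (2.42612 + 1.09842)/2 = 1.76227.
Running total after boundary: 48.3899.
Correction k=1: B_{2}/2! · (f^{(1)}(25) − f^{(1)}(4)) = 1/12 · (-0.0933660 − 0.303265) = -0.0330526.

S_1 ≈ 48.3568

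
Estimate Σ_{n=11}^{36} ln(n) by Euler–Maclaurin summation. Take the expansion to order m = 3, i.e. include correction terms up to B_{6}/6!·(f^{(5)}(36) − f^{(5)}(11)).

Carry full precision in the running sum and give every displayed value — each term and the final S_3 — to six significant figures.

S_3 ≈ 80.6153

The integral term ∫_11^36 ln(x) dx = 77.6298.
Endpoint term: (f(11) + f(36))/2 = (2.39790 + 3.58352)/2 = 2.99071.
So far: 80.6205.
Correction k=1: B_{2}/2! · (f^{(1)}(36) − f^{(1)}(11)) = 1/12 · (0.0277778 − 0.0909091) = -0.00526094.
Partial sum through k=1: 80.6153.
Correction k=2: B_{4}/4! · (f^{(3)}(36) − f^{(3)}(11)) = −1/720 · (4.28669e-05 − 0.00150263) = 2.02745e-06.
Partial sum through k=2: 80.6153.
Correction k=3: B_{6}/6! · (f^{(5)}(36) − f^{(5)}(11)) = 1/30240 · (3.96916e-07 − 0.000149021) = -4.91482e-09.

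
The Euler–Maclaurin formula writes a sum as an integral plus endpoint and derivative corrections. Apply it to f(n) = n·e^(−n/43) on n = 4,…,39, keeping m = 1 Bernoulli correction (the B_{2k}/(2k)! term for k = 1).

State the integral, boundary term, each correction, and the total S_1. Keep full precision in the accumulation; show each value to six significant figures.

The integral term ∫_4^39 x·e^(−x/43) dx = 417.881.
Boundary: ½(f(4) + f(39)) = ½(3.64469 + 15.7460) = 9.69533.
Integral + boundary = 427.577.
Correction k=1: B_{2}/2! · (f^{(1)}(39) − f^{(1)}(4)) = 1/12 · (0.0375575 − 0.826412) = -0.0657379.

S_1 ≈ 427.511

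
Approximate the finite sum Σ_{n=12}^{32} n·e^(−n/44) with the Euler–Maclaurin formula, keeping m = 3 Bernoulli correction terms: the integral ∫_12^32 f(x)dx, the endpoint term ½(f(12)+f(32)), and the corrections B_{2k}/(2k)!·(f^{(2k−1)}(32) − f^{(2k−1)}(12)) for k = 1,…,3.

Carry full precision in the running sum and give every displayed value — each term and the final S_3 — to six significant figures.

S_3 ≈ 272.204

∫_12^32 x·e^(−x/44) dx evaluates to 259.939.
Boundary: ½(f(12) + f(32)) = ½(9.13560 + 15.4632) = 12.2994.
Integral + boundary = 272.239.
Correction k=1: B_{2}/2! · (f^{(1)}(32) − f^{(1)}(12)) = 1/12 · (0.131789 − 0.553673) = -0.0351570.
Running total after k=1: 272.204.
Correction k=2: B_{4}/4! · (f^{(3)}(32) − f^{(3)}(12)) = −1/720 · (0.000567272 − 0.00107246) = 7.01644e-07.
Running total after k=2: 272.204.
Correction k=3: B_{6}/6! · (f^{(5)}(32) − f^{(5)}(12)) = 1/30240 · (5.50863e-07 − 9.60187e-07) = -1.35358e-11.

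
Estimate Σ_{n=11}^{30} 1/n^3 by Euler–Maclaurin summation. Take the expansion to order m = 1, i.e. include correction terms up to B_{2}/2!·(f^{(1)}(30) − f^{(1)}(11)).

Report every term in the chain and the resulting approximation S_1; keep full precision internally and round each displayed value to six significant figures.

S_1 ≈ 0.00398762

Integral: ∫_11^30 1/x^3 dx = 0.00357668.
Endpoint term: (f(11) + f(30))/2 = (0.000751315 + 3.70370e-05)/2 = 0.000394176.
So far: 0.00397085.
Order-1 term: 1/12 · (-3.70370e-06 − (-0.000204904)) = 1.67667e-05.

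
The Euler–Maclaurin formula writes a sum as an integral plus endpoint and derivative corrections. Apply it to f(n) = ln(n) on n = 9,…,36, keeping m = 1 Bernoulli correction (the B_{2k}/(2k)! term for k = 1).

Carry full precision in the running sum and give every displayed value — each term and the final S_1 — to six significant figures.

S_1 ≈ 85.1151

Integral: ∫_9^36 ln(x) dx = 82.2317.
Endpoint term: (f(9) + f(36))/2 = (2.19722 + 3.58352)/2 = 2.89037.
Running total after boundary: 85.1220.
Order-1 term: 1/12 · (0.0277778 − 0.111111) = -0.00694444.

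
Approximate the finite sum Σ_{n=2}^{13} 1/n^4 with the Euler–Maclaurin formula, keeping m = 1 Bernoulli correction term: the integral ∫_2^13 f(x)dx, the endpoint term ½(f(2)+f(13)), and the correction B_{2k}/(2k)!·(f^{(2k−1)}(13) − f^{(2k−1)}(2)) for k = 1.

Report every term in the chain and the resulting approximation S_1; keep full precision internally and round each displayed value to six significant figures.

S_1 ≈ 0.0831982

∫_2^13 1/x^4 dx evaluates to 0.0415149.
Boundary: ½(f(2) + f(13)) = ½(0.0625000 + 3.50128e-05) = 0.0312675.
So far: 0.0727825.
Order-1 term: 1/12 · (-1.07732e-05 − (-0.125000)) = 0.0104158.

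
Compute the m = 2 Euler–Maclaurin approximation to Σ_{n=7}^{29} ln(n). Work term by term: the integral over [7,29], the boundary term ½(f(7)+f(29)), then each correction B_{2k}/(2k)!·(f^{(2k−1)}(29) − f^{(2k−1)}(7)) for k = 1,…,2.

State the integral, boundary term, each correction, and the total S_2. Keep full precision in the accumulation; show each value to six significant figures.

S_2 ≈ 64.6778

∫_7^29 ln(x) dx evaluates to 62.0302.
Endpoint term: (f(7) + f(29))/2 = (1.94591 + 3.36730)/2 = 2.65660.
So far: 64.6868.
k=1: B_{2}/(2)! × [f^{(1)}(29) − f^{(1)}(7)] = 1/12 × (0.0344828 − 0.142857) = -0.00903120.
Running total after k=1: 64.6778.
k=2: B_{4}/(4)! × [f^{(3)}(29) − f^{(3)}(7)] = −1/720 × (8.20042e-05 − 0.00583090) = 7.98458e-06.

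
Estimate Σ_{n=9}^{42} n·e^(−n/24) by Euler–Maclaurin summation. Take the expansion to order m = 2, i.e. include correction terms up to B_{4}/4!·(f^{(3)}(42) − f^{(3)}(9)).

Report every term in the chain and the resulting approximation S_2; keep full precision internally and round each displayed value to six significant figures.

S_2 ≈ 275.771

∫_9^42 x·e^(−x/24) dx evaluates to 269.075.
Boundary: ½(f(9) + f(42)) = ½(6.18560 + 7.29851) = 6.74205.
Running total after boundary: 275.817.
Order-1 term: 1/12 · (-0.130330 − 0.429556) = -0.0466572.
Partial sum through k=1: 275.771.
Order-2 term: −1/720 · (0.000377114 − 0.00313218) = 3.82648e-06.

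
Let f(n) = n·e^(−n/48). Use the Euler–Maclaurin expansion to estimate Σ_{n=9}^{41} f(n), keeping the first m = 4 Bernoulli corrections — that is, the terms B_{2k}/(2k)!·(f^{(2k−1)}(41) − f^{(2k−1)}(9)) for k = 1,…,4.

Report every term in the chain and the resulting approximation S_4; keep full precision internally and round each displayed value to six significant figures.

∫_9^41 x·e^(−x/48) dx evaluates to 449.899.
Endpoint term: (f(9) + f(41))/2 = (7.46126 + 17.4511)/2 = 12.4562.
Integral + boundary = 462.355.
k=1: B_{2}/(2)! × [f^{(1)}(41) − f^{(1)}(9)] = 1/12 × (0.0620722 − 0.673586) = -0.0509595.
Running total after k=1: 462.304.
k=2: B_{4}/(4)! × [f^{(3)}(41) − f^{(3)}(9)] = −1/720 × (0.000396418 − 0.00101200) = 8.54972e-07.
Running total after k=2: 462.304.
k=3: B_{6}/(6)! × [f^{(5)}(41) − f^{(5)}(9)] = 1/30240 × (3.32420e-07 − 7.51581e-07) = -1.38611e-11.
Running total after k=3: 462.304.
k=4: B_{8}/(8)! × [f^{(7)}(41) − f^{(7)}(9)] = −1/1209600 × (2.13882e-10 − 4.61773e-10) = 2.04937e-16.

S_4 ≈ 462.304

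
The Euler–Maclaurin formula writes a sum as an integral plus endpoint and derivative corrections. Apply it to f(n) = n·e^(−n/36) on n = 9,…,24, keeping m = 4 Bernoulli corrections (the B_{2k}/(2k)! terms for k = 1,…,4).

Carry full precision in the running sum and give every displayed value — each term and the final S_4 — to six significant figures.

S_4 ≈ 162.307

Integral: ∫_9^24 x·e^(−x/36) dx = 152.676.
Boundary: ½(f(9) + f(24)) = ½(7.00921 + 12.3220) = 9.66561.
Integral + boundary = 162.342.
Correction k=1: B_{2}/2! · (f^{(1)}(24) − f^{(1)}(9)) = 1/12 · (0.171139 − 0.584101) = -0.0344135.
Partial sum through k=1: 162.307.
Correction k=2: B_{4}/4! · (f^{(3)}(24) − f^{(3)}(9)) = −1/720 · (0.000924362 − 0.00165255) = 1.01137e-06.
Partial sum through k=2: 162.307.
Correction k=3: B_{6}/6! · (f^{(5)}(24) − f^{(5)}(9)) = 1/30240 · (1.32459e-06 − 2.20247e-06) = -2.90303e-11.
Partial sum through k=3: 162.307.
Correction k=4: B_{8}/8! · (f^{(7)}(24) − f^{(7)}(9)) = −1/1209600 · (1.49378e-09 − 2.41499e-09) = 7.61578e-16.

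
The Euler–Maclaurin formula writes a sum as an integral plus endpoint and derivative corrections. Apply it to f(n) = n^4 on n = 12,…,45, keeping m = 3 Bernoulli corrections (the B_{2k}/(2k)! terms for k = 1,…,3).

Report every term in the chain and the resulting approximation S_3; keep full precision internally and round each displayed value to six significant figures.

Integral: ∫_12^45 x^4 dx = 3.68559e+07.
½[f(12) + f(45)] = ½[20736.0 + 4.10062e+06] = 2.06068e+06.
Integral + boundary = 3.89165e+07.
Order-1 term: 1/12 · (364500 − 6912.00) = 29799.0.
Running total after k=1: 3.89463e+07.
Order-2 term: −1/720 · (1080.00 − 288.000) = -1.10000.
Running total after k=2: 3.89463e+07.
Order-3 term: 1/30240 · (0.00000 − 0.00000) = 0.00000.

S_3 ≈ 3.89463e+07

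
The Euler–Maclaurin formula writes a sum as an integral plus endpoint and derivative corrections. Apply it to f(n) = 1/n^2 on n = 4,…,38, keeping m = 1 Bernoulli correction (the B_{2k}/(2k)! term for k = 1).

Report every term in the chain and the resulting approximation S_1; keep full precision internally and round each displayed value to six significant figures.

∫_4^38 1/x^2 dx evaluates to 0.223684.
½[f(4) + f(38)] = ½[0.0625000 + 0.000692521] = 0.0315963.
So far: 0.255280.
Order-1 term: 1/12 · (-3.64485e-05 − (-0.0312500)) = 0.00260113.

S_1 ≈ 0.257882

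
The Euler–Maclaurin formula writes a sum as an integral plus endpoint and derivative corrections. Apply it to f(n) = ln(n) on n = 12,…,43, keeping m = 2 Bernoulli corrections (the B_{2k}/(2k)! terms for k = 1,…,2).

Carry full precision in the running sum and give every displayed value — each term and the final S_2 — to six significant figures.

The integral term ∫_12^43 ln(x) dx = 100.913.
Endpoint term: (f(12) + f(43))/2 = (2.48491 + 3.76120)/2 = 3.12305.
So far: 104.036.
k=1: B_{2}/(2)! × [f^{(1)}(43) − f^{(1)}(12)] = 1/12 × (0.0232558 − 0.0833333) = -0.00500646.
Running total after k=1: 104.031.
k=2: B_{4}/(4)! × [f^{(3)}(43) − f^{(3)}(12)] = −1/720 × (2.51550e-05 − 0.00115741) = 1.57257e-06.

S_2 ≈ 104.031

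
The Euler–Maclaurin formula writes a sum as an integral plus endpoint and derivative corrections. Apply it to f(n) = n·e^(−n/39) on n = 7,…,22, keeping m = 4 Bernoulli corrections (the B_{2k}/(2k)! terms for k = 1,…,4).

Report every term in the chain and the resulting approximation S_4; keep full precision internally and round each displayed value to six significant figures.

Integral: ∫_7^22 x·e^(−x/39) dx = 145.901.
½[f(7) + f(22)] = ½[5.84989 + 12.5151] = 9.18252.
Running total after boundary: 155.083.
k=1: B_{2}/(2)! × [f^{(1)}(22) − f^{(1)}(7)] = 1/12 × (0.247969 − 0.685701) = -0.0364777.
Running total after k=1: 155.047.
k=2: B_{4}/(4)! × [f^{(3)}(22) − f^{(3)}(7)] = −1/720 × (0.000911052 − 0.00154970) = 8.87016e-07.
Running total after k=2: 155.047.
k=3: B_{6}/(6)! × [f^{(5)}(22) − f^{(5)}(7)] = 1/30240 × (1.09078e-06 − 1.74134e-06) = -2.15134e-11.
Running total after k=3: 155.047.
k=4: B_{8}/(8)! × [f^{(7)}(22) − f^{(7)}(7)] = −1/1209600 × (1.04048e-09 − 1.61987e-09) = 4.78988e-16.

S_4 ≈ 155.047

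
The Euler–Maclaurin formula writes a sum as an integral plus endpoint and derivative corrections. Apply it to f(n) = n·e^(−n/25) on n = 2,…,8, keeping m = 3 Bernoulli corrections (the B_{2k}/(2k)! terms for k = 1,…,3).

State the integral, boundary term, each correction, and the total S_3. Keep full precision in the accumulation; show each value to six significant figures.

The integral term ∫_2^8 x·e^(−x/25) dx = 24.0306.
Boundary: ½(f(2) + f(8)) = ½(1.84623 + 5.80919) = 3.82771.
So far: 27.8583.
Order-1 term: 1/12 · (0.493781 − 0.849267) = -0.0296238.
Partial sum through k=1: 27.8287.
Order-2 term: −1/720 · (0.00311373 − 0.00431280) = 1.66538e-06.
Partial sum through k=2: 27.8287.
Order-3 term: 1/30240 · (8.69985e-06 − 1.16268e-05) = -9.67920e-11.

S_3 ≈ 27.8287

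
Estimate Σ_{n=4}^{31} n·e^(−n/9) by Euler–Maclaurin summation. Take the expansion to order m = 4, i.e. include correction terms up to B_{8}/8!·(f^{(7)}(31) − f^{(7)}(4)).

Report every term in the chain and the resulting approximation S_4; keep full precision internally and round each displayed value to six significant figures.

Integral: ∫_4^31 x·e^(−x/9) dx = 63.5260.
½[f(4) + f(31)] = ½[2.56472 + 0.989597] = 1.77716.
Integral + boundary = 65.3032.
k=1: B_{2}/(2)! × [f^{(1)}(31) − f^{(1)}(4)] = 1/12 × (-0.0780328 − 0.356211) = -0.0361870.
Partial sum through k=1: 65.2670.
k=2: B_{4}/(4)! × [f^{(3)}(31) − f^{(3)}(4)] = −1/720 × (-0.000175158 − 0.0202293) = 2.83395e-05.
Partial sum through k=2: 65.2670.
k=3: B_{6}/(6)! × [f^{(5)}(31) − f^{(5)}(4)] = 1/30240 × (7.56854e-06 − 0.000445196) = -1.44718e-08.
Partial sum through k=3: 65.2670.
k=4: B_{8}/(8)! × [f^{(7)}(31) − f^{(7)}(4)] = −1/1209600 × (2.13574e-07 − 7.90924e-06) = 6.36216e-12.

S_4 ≈ 65.2670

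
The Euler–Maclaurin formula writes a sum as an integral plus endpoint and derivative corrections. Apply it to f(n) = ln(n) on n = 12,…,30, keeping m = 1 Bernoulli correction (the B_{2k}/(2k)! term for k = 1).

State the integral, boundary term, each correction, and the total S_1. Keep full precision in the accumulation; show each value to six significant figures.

The integral term ∫_12^30 ln(x) dx = 54.2170.
Endpoint term: (f(12) + f(30))/2 = (2.48491 + 3.40120)/2 = 2.94305.
Integral + boundary = 57.1601.
Correction k=1: B_{2}/2! · (f^{(1)}(30) − f^{(1)}(12)) = 1/12 · (0.0333333 − 0.0833333) = -0.00416667.

S_1 ≈ 57.1559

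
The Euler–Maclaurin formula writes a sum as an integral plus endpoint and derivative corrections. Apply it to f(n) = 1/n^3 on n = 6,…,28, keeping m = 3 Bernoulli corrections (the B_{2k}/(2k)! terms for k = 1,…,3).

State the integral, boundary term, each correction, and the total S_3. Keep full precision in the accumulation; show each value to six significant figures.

The integral term ∫_6^28 1/x^3 dx = 0.0132511.
½[f(6) + f(28)] = ½[0.00462963 + 4.55539e-05] = 0.00233759.
Running total after boundary: 0.0155887.
k=1: B_{2}/(2)! × [f^{(1)}(28) − f^{(1)}(6)] = 1/12 × (-4.88078e-06 − (-0.00231481)) = 0.000192495.
Partial sum through k=1: 0.0157812.
k=2: B_{4}/(4)! × [f^{(3)}(28) − f^{(3)}(6)] = −1/720 × (-1.24510e-07 − (-0.00128601)) = -1.78595e-06.
Partial sum through k=2: 0.0157794.
k=3: B_{6}/(6)! × [f^{(5)}(28) − f^{(5)}(6)] = 1/30240 × (-6.67016e-09 − (-0.00150034)) = 4.96143e-08.

S_3 ≈ 0.0157795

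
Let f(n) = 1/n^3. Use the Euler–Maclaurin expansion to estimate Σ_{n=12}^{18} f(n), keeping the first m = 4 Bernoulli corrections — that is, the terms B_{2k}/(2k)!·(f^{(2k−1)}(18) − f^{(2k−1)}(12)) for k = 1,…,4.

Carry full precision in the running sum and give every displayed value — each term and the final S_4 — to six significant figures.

∫_12^18 1/x^3 dx evaluates to 0.00192901.
Boundary: ½(f(12) + f(18)) = ½(0.000578704 + 0.000171468) = 0.000375086.
Running total after boundary: 0.00230410.
Order-1 term: 1/12 · (-2.85780e-05 − (-0.000144676)) = 9.67483e-06.
After k=1: 0.00231377.
Order-2 term: −1/720 · (-1.76407e-06 − (-2.00939e-05)) = -2.54581e-08.
After k=2: 0.00231375.
Order-3 term: 1/30240 · (-2.28676e-07 − (-5.86071e-06)) = 1.86245e-10.
After k=3: 0.00231375.
Order-4 term: −1/1209600 · (-5.08169e-08 − (-2.93036e-06)) = -2.38057e-12.

S_4 ≈ 0.00231375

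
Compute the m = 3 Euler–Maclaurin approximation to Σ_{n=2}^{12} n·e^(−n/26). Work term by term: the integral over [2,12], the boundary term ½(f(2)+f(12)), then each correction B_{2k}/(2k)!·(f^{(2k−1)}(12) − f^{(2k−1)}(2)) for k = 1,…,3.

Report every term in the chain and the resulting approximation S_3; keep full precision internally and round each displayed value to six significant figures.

S_3 ≈ 56.0151

The integral term ∫_2^12 x·e^(−x/26) dx = 51.3502.
Endpoint term: (f(2) + f(12))/2 = (1.85192 + 7.56376)/2 = 4.70784.
Integral + boundary = 56.0581.
k=1: B_{2}/(2)! × [f^{(1)}(12) − f^{(1)}(2)] = 1/12 × (0.339399 − 0.854733) = -0.0429445.
After k=1: 56.0151.
k=2: B_{4}/(4)! × [f^{(3)}(12) − f^{(3)}(2)] = −1/720 × (0.00236690 − 0.00400393) = 2.27365e-06.
After k=2: 56.0151.
k=3: B_{6}/(6)! × [f^{(5)}(12) − f^{(5)}(2)] = 1/30240 × (6.25996e-06 − 9.97553e-06) = -1.22869e-10.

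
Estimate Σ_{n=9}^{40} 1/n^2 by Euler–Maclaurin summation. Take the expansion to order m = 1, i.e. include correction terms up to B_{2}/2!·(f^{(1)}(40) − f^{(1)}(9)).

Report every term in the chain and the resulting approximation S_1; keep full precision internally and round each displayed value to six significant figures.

S_1 ≈ 0.0928225

Integral: ∫_9^40 1/x^2 dx = 0.0861111.
Boundary: ½(f(9) + f(40)) = ½(0.0123457 + 0.000625000) = 0.00648534.
Integral + boundary = 0.0925965.
Order-1 term: 1/12 · (-3.12500e-05 − (-0.00274348)) = 0.000226020.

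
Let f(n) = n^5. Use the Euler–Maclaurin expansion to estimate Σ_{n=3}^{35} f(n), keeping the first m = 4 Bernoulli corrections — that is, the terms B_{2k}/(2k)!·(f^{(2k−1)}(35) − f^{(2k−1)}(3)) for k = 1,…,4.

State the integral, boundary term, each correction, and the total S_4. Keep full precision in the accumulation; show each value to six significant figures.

∫_3^35 x^5 dx evaluates to 3.06377e+08.
Boundary: ½(f(3) + f(35)) = ½(243.000 + 5.25219e+07) = 2.62611e+07.
Integral + boundary = 3.32639e+08.
k=1: B_{2}/(2)! × [f^{(1)}(35) − f^{(1)}(3)] = 1/12 × (7.50312e+06 − 405.000) = 625227.
Running total after k=1: 3.33264e+08.
k=2: B_{4}/(4)! × [f^{(3)}(35) − f^{(3)}(3)] = −1/720 × (73500.0 − 540.000) = -101.333.
Running total after k=2: 3.33264e+08.
k=3: B_{6}/(6)! × [f^{(5)}(35) − f^{(5)}(3)] = 1/30240 × (120.000 − 120.000) = 0.00000.
Running total after k=3: 3.33264e+08.
k=4: B_{8}/(8)! × [f^{(7)}(35) − f^{(7)}(3)] = −1/1209600 × (0.00000 − 0.00000) = 0.00000.

S_4 ≈ 3.33264e+08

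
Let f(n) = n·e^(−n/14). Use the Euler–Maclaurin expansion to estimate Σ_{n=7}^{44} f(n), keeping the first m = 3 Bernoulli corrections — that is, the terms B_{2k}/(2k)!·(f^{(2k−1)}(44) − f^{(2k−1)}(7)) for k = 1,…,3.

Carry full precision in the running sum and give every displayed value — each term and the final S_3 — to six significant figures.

S_3 ≈ 146.314

The integral term ∫_7^44 x·e^(−x/14) dx = 143.275.
Boundary: ½(f(7) + f(44)) = ½(4.24571 + 1.89901) = 3.07236.
Running total after boundary: 146.347.
Correction k=1: B_{2}/2! · (f^{(1)}(44) − f^{(1)}(7)) = 1/12 · (-0.0924842 − 0.303265) = -0.0329791.
After k=1: 146.314.
Correction k=2: B_{4}/4! · (f^{(3)}(44) − f^{(3)}(7)) = −1/720 · (-3.14572e-05 − 0.00773636) = 1.07886e-05.
After k=2: 146.314.
Correction k=3: B_{6}/6! · (f^{(5)}(44) − f^{(5)}(7)) = 1/30240 · (2.08645e-06 − 7.10482e-05) = -2.28048e-09.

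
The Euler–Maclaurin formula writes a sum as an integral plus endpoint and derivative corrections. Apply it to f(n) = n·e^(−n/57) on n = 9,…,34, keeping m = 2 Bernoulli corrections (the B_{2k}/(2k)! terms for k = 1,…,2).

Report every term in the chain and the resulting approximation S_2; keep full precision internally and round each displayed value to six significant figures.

S_2 ≈ 368.993

∫_9^34 x·e^(−x/57) dx evaluates to 355.829.
½[f(9) + f(34)] = ½[7.68546 + 18.7252] = 13.2053.
So far: 369.034.
Correction k=1: B_{2}/2! · (f^{(1)}(34) − f^{(1)}(9)) = 1/12 · (0.222229 − 0.719107) = -0.0414065.
Running total after k=1: 368.993.
Correction k=2: B_{4}/4! · (f^{(3)}(34) − f^{(3)}(9)) = −1/720 · (0.000407421 − 0.000746995) = 4.71631e-07.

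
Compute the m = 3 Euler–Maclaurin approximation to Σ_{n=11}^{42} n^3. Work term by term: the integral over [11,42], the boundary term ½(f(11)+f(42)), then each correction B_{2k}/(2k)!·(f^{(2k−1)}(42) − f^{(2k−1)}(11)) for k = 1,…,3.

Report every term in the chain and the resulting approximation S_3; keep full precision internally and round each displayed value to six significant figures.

Integral: ∫_11^42 x^3 dx = 774264.
Boundary: ½(f(11) + f(42)) = ½(1331.00 + 74088.0) = 37709.5.
Integral + boundary = 811973.
Correction k=1: B_{2}/2! · (f^{(1)}(42) − f^{(1)}(11)) = 1/12 · (5292.00 − 363.000) = 410.750.
Partial sum through k=1: 812384.
Correction k=2: B_{4}/4! · (f^{(3)}(42) − f^{(3)}(11)) = −1/720 · (6.00000 − 6.00000) = 0.00000.
Partial sum through k=2: 812384.
Correction k=3: B_{6}/6! · (f^{(5)}(42) − f^{(5)}(11)) = 1/30240 · (0.00000 − 0.00000) = 0.00000.

S_3 ≈ 812384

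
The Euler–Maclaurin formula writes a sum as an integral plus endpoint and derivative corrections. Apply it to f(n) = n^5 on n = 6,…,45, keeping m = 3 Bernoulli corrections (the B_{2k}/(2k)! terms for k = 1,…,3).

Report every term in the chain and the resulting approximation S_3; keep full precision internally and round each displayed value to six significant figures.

∫_6^45 x^5 dx evaluates to 1.38395e+09.
Endpoint term: (f(6) + f(45))/2 = (7776.00 + 1.84528e+08)/2 = 9.22680e+07.
So far: 1.47622e+09.
Correction k=1: B_{2}/2! · (f^{(1)}(45) − f^{(1)}(6)) = 1/12 · (2.05031e+07 − 6480.00) = 1.70805e+06.
Running total after k=1: 1.47793e+09.
Correction k=2: B_{4}/4! · (f^{(3)}(45) − f^{(3)}(6)) = −1/720 · (121500 − 2160.00) = -165.750.
Running total after k=2: 1.47793e+09.
Correction k=3: B_{6}/6! · (f^{(5)}(45) − f^{(5)}(6)) = 1/30240 · (120.000 − 120.000) = 0.00000.

S_3 ≈ 1.47793e+09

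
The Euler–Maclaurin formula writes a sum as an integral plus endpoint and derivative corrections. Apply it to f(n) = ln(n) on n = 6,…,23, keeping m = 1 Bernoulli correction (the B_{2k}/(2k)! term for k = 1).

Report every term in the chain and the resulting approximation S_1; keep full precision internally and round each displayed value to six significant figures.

Integral: ∫_6^23 ln(x) dx = 44.3658.
Endpoint term: (f(6) + f(23))/2 = (1.79176 + 3.13549)/2 = 2.46363.
So far: 46.8294.
k=1: B_{2}/(2)! × [f^{(1)}(23) − f^{(1)}(6)] = 1/12 × (0.0434783 − 0.166667) = -0.0102657.

S_1 ≈ 46.8192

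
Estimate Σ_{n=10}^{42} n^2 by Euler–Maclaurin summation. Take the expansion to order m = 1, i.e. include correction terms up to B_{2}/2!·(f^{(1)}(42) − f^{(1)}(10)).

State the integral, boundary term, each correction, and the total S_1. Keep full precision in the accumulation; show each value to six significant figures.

The integral term ∫_10^42 x^2 dx = 24362.7.
½[f(10) + f(42)] = ½[100.000 + 1764.00] = 932.000.
So far: 25294.7.
Correction k=1: B_{2}/2! · (f^{(1)}(42) − f^{(1)}(10)) = 1/12 · (84.0000 − 20.0000) = 5.33333.

S_1 ≈ 25300.0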